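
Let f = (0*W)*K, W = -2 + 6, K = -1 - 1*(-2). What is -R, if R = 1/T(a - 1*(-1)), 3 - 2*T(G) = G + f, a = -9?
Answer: -2/11 ≈ -0.18182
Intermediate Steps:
K = 1 (K = -1 + 2 = 1)
W = 4
f = 0 (f = (0*4)*1 = 0*1 = 0)
T(G) = 3/2 - G/2 (T(G) = 3/2 - (G + 0)/2 = 3/2 - G/2)
R = 2/11 (R = 1/(3/2 - (-9 - 1*(-1))/2) = 1/(3/2 - (-9 + 1)/2) = 1/(3/2 - 1/2*(-8)) = 1/(3/2 + 4) = 1/(11/2) = 2/11 ≈ 0.18182)
-R = -1*2/11 = -2/11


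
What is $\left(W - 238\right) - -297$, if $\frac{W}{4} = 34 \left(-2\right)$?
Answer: $-213$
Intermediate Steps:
$W = -272$ ($W = 4 \cdot 34 \left(-2\right) = 4 \left(-68\right) = -272$)
$\left(W - 238\right) - -297 = \left(-272 - 238\right) - -297 = -510 + 297 = -213$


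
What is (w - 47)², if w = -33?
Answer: 6400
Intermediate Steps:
(w - 47)² = (-33 - 47)² = (-80)² = 6400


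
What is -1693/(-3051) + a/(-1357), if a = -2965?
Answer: 11343616/4140207 ≈ 2.7399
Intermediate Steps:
-1693/(-3051) + a/(-1357) = -1693/(-3051) - 2965/(-1357) = -1693*(-1/3051) - 2965*(-1/1357) = 1693/3051 + 2965/1357 = 11343616/4140207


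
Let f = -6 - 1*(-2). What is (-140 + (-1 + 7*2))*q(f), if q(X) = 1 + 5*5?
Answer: -3302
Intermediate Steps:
f = -4 (f = -6 + 2 = -4)
q(X) = 26 (q(X) = 1 + 25 = 26)
(-140 + (-1 + 7*2))*q(f) = (-140 + (-1 + 7*2))*26 = (-140 + (-1 + 14))*26 = (-140 + 13)*26 = -127*26 = -3302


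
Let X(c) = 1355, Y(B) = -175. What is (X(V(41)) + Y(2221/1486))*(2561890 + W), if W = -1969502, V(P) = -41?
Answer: 699017840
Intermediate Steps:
(X(V(41)) + Y(2221/1486))*(2561890 + W) = (1355 - 175)*(2561890 - 1969502) = 1180*592388 = 699017840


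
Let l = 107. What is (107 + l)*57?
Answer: 12198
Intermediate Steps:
(107 + l)*57 = (107 + 107)*57 = 214*57 = 12198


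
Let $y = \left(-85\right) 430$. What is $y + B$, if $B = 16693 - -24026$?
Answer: $4169$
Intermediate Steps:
$y = -36550$
$B = 40719$ ($B = 16693 + 24026 = 40719$)
$y + B = -36550 + 40719 = 4169$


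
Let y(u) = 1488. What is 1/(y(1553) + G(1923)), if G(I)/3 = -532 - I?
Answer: -1/5877 ≈ -0.00017015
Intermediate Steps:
G(I) = -1596 - 3*I (G(I) = 3*(-532 - I) = -1596 - 3*I)
1/(y(1553) + G(1923)) = 1/(1488 + (-1596 - 3*1923)) = 1/(1488 + (-1596 - 5769)) = 1/(1488 - 7365) = 1/(-5877) = -1/5877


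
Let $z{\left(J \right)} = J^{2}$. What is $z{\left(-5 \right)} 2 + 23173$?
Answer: $23223$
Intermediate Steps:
$z{\left(-5 \right)} 2 + 23173 = \left(-5\right)^{2} \cdot 2 + 23173 = 25 \cdot 2 + 23173 = 50 + 23173 = 23223$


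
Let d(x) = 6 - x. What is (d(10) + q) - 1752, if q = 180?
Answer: -1576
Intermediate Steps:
(d(10) + q) - 1752 = ((6 - 1*10) + 180) - 1752 = ((6 - 10) + 180) - 1752 = (-4 + 180) - 1752 = 176 - 1752 = -1576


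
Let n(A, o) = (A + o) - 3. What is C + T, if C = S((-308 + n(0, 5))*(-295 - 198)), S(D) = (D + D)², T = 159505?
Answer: 91032704161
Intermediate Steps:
n(A, o) = -3 + A + o
S(D) = 4*D² (S(D) = (2*D)² = 4*D²)
C = 91032544656 (C = 4*((-308 + (-3 + 0 + 5))*(-295 - 198))² = 4*((-308 + 2)*(-493))² = 4*(-306*(-493))² = 4*150858² = 4*22758136164 = 91032544656)
C + T = 91032544656 + 159505 = 91032704161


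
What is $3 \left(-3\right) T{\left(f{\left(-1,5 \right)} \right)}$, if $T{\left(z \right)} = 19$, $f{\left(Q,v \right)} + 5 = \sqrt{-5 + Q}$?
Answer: $-171$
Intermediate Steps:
$f{\left(Q,v \right)} = -5 + \sqrt{-5 + Q}$
$3 \left(-3\right) T{\left(f{\left(-1,5 \right)} \right)} = 3 \left(-3\right) 19 = \left(-9\right) 19 = -171$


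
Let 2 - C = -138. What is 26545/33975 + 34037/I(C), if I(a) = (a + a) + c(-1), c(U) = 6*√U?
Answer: 16293803231/133243155 - 102111*I/39218 ≈ 122.29 - 2.6037*I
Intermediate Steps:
C = 140 (C = 2 - 1*(-138) = 2 + 138 = 140)
I(a) = 2*a + 6*I (I(a) = (a + a) + 6*√(-1) = 2*a + 6*I)
26545/33975 + 34037/I(C) = 26545/33975 + 34037/(2*140 + 6*I) = 26545*(1/33975) + 34037/(280 + 6*I) = 5309/6795 + 34037*((280 - 6*I)/78436) = 5309/6795 + 34037*(280 - 6*I)/78436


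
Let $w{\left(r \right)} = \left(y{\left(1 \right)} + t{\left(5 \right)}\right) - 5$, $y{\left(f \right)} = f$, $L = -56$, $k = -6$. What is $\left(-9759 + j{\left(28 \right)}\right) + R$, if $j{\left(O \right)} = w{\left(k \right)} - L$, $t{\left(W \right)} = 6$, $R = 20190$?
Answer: $10489$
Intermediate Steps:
$w{\left(r \right)} = 2$ ($w{\left(r \right)} = \left(1 + 6\right) - 5 = 7 - 5 = 2$)
$j{\left(O \right)} = 58$ ($j{\left(O \right)} = 2 - -56 = 2 + 56 = 58$)
$\left(-9759 + j{\left(28 \right)}\right) + R = \left(-9759 + 58\right) + 20190 = -9701 + 20190 = 10489$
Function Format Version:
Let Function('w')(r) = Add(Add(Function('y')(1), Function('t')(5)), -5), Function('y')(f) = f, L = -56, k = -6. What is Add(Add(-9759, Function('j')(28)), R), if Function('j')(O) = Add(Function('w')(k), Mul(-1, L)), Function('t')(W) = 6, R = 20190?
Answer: 10489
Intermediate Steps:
Function('w')(r) = 2 (Function('w')(r) = Add(Add(1, 6), -5) = Add(7, -5) = 2)
Function('j')(O) = 58 (Function('j')(O) = Add(2, Mul(-1, -56)) = Add(2, 56) = 58)
Add(Add(-9759, Function('j')(28)), R) = Add(Add(-9759, 58), 20190) = Add(-9701, 20190) = 10489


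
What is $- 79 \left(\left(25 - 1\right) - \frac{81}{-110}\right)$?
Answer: $- \frac{214959}{110} \approx -1954.2$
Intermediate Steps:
$- 79 \left(\left(25 - 1\right) - \frac{81}{-110}\right) = - 79 \left(\left(25 - 1\right) - - \frac{81}{110}\right) = - 79 \left(24 + \frac{81}{110}\right) = \left(-79\right) \frac{2721}{110} = - \frac{214959}{110}$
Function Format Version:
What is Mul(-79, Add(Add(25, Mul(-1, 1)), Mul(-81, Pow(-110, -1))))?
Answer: Rational(-214959, 110) ≈ -1954.2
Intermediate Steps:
Mul(-79, Add(Add(25, Mul(-1, 1)), Mul(-81, Pow(-110, -1)))) = Mul(-79, Add(Add(25, -1), Mul(-81, Rational(-1, 110)))) = Mul(-79, Add(24, Rational(81, 110))) = Mul(-79, Rational(2721, 110)) = Rational(-214959, 110)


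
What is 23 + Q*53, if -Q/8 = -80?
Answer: 33943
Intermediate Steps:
Q = 640 (Q = -8*(-80) = 640)
23 + Q*53 = 23 + 640*53 = 23 + 33920 = 33943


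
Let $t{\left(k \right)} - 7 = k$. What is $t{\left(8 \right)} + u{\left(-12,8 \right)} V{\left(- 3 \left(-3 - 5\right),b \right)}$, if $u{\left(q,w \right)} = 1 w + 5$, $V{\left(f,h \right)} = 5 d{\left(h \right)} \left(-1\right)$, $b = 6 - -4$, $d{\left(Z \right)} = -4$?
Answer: $275$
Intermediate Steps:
$t{\left(k \right)} = 7 + k$
$b = 10$ ($b = 6 + 4 = 10$)
$V{\left(f,h \right)} = 20$ ($V{\left(f,h \right)} = 5 \left(-4\right) \left(-1\right) = \left(-20\right) \left(-1\right) = 20$)
$u{\left(q,w \right)} = 5 + w$ ($u{\left(q,w \right)} = w + 5 = 5 + w$)
$t{\left(8 \right)} + u{\left(-12,8 \right)} V{\left(- 3 \left(-3 - 5\right),b \right)} = \left(7 + 8\right) + \left(5 + 8\right) 20 = 15 + 13 \cdot 20 = 15 + 260 = 275$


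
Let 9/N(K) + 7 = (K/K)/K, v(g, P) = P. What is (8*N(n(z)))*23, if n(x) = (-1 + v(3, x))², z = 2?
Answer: -276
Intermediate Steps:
n(x) = (-1 + x)²
N(K) = 9/(-7 + 1/K) (N(K) = 9/(-7 + (K/K)/K) = 9/(-7 + 1/K))
(8*N(n(z)))*23 = (8*(-9*(-1 + 2)²/(-1 + 7*(-1 + 2)²)))*23 = (8*(-9*1²/(-1 + 7*1²)))*23 = (8*(-9*1/(-1 + 7*1)))*23 = (8*(-9*1/(-1 + 7)))*23 = (8*(-9*1/6))*23 = (8*(-9*1*⅙))*23 = (8*(-3/2))*23 = -12*23 = -276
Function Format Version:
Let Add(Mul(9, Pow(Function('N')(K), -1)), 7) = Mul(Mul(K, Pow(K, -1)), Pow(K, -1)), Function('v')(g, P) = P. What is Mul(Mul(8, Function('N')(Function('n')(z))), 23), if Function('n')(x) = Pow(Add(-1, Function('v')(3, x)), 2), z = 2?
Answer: -276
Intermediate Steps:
Function('n')(x) = Pow(Add(-1, x), 2)
Function('N')(K) = Mul(9, Pow(Add(-7, Pow(K, -1)), -1)) (Function('N')(K) = Mul(9, Pow(Add(-7, Mul(Mul(K, Pow(K, -1)), Pow(K, -1))), -1)) = Mul(9, Pow(Add(-7, Mul(1, Pow(K, -1))), -1)) = Mul(9, Pow(Add(-7, Pow(K, -1)), -1)))
Mul(Mul(8, Function('N')(Function('n')(z))), 23) = Mul(Mul(8, Mul(-9, Pow(Add(-1, 2), 2), Pow(Add(-1, Mul(7, Pow(Add(-1, 2), 2))), -1))), 23) = Mul(Mul(8, Mul(-9, Pow(1, 2), Pow(Add(-1, Mul(7, Pow(1, 2))), -1))), 23) = Mul(Mul(8, Mul(-9, 1, Pow(Add(-1, Mul(7, 1)), -1))), 23) = Mul(Mul(8, Mul(-9, 1, Pow(Add(-1, 7), -1))), 23) = Mul(Mul(8, Mul(-9, 1, Pow(6, -1))), 23) = Mul(Mul(8, Mul(-9, 1, Rational(1, 6))), 23) = Mul(Mul(8, Rational(-3, 2)), 23) = Mul(-12, 23) = -276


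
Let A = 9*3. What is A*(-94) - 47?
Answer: -2585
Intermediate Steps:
A = 27
A*(-94) - 47 = 27*(-94) - 47 = -2538 - 47 = -2585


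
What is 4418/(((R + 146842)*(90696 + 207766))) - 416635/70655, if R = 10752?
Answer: -1959676873186599/332331589234034 ≈ -5.8968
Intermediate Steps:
4418/(((R + 146842)*(90696 + 207766))) - 416635/70655 = 4418/(((10752 + 146842)*(90696 + 207766))) - 416635/70655 = 4418/((157594*298462)) - 416635*1/70655 = 4418/47035820428 - 83327/14131 = 4418*(1/47035820428) - 83327/14131 = 2209/23517910214 - 83327/14131 = -1959676873186599/332331589234034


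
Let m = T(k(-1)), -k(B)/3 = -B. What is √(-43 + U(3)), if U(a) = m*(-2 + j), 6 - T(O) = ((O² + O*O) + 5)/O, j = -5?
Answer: 4*I*√78/3 ≈ 11.776*I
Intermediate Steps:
k(B) = 3*B (k(B) = -(-3)*B = 3*B)
T(O) = 6 - (5 + 2*O²)/O (T(O) = 6 - ((O² + O*O) + 5)/O = 6 - ((O² + O²) + 5)/O = 6 - (2*O² + 5)/O = 6 - (5 + 2*O²)/O)
m = 41/3 (m = 6 - 5/(3*(-1)) - 6*(-1) = 6 - 5/(-3) - 2*(-3) = 6 - 5*(-⅓) + 6 = 6 + 5/3 + 6 = 41/3 ≈ 13.667)
U(a) = -287/3 (U(a) = 41*(-2 - 5)/3 = (41/3)*(-7) = -287/3)
√(-43 + U(3)) = √(-43 - 287/3) = √(-416/3) = 4*I*√78/3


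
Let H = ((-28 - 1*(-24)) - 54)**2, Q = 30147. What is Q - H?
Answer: 26783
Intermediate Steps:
H = 3364 (H = ((-28 + 24) - 54)**2 = (-4 - 54)**2 = (-58)**2 = 3364)
Q - H = 30147 - 1*3364 = 30147 - 3364 = 26783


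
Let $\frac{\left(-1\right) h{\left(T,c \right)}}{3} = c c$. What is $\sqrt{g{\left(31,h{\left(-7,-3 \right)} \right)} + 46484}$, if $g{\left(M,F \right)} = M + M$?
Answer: $37 \sqrt{34} \approx 215.75$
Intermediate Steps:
$h{\left(T,c \right)} = - 3 c^{2}$ ($h{\left(T,c \right)} = - 3 c c = - 3 c^{2}$)
$g{\left(M,F \right)} = 2 M$
$\sqrt{g{\left(31,h{\left(-7,-3 \right)} \right)} + 46484} = \sqrt{2 \cdot 31 + 46484} = \sqrt{62 + 46484} = \sqrt{46546} = 37 \sqrt{34}$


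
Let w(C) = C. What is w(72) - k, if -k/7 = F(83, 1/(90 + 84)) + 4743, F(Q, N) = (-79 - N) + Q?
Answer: 5794367/174 ≈ 33301.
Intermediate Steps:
F(Q, N) = -79 + Q - N
k = -5781839/174 (k = -7*((-79 + 83 - 1/(90 + 84)) + 4743) = -7*((-79 + 83 - 1/174) + 4743) = -7*(695/174 + 4743) = -7*825977/174 = -5781839/174 ≈ -33229.)
w(72) - k = 72 - 1*(-5781839/174) = 72 + 5781839/174 = 5794367/174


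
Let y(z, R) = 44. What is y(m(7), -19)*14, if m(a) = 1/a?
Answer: 616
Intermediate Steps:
y(m(7), -19)*14 = 44*14 = 616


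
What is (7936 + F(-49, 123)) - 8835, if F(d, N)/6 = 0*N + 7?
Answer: -857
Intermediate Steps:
F(d, N) = 42 (F(d, N) = 6*(0*N + 7) = 6*(0 + 7) = 6*7 = 42)
(7936 + F(-49, 123)) - 8835 = (7936 + 42) - 8835 = 7978 - 8835 = -857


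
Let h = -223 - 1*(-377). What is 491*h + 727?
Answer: 76341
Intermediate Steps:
h = 154 (h = -223 + 377 = 154)
491*h + 727 = 491*154 + 727 = 75614 + 727 = 76341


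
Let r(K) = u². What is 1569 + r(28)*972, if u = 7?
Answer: 49197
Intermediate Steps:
r(K) = 49 (r(K) = 7² = 49)
1569 + r(28)*972 = 1569 + 49*972 = 1569 + 47628 = 49197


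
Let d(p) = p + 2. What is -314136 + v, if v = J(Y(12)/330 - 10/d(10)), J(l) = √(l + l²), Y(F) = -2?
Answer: -314136 + I*√14681/330 ≈ -3.1414e+5 + 0.36717*I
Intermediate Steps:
d(p) = 2 + p
v = I*√14681/330 (v = √((-2/330 - 10/(2 + 10))*(1 + (-2/330 - 10/(2 + 10)))) = √((-2*1/330 - 10/12)*(1 + (-2*1/330 - 10/12))) = √((-1/165 - 10*1/12)*(1 + (-1/165 - 10*1/12))) = √((-1/165 - ⅚)*(1 + (-1/165 - ⅚))) = √(-277*(1 - 277/330)/330) = √(-277/330*53/330) = √(-14681/108900) = I*√14681/330 ≈ 0.36717*I)
-314136 + v = -314136 + I*√14681/330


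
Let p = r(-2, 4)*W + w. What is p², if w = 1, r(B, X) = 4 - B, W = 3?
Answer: 361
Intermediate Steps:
p = 19 (p = (4 - 1*(-2))*3 + 1 = (4 + 2)*3 + 1 = 6*3 + 1 = 18 + 1 = 19)
p² = 19² = 361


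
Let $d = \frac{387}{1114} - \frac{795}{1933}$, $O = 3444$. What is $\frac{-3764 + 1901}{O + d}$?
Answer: $- \frac{1337237802}{2472013723} \approx -0.54095$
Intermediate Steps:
$d = - \frac{137559}{2153362}$ ($d = 387 \cdot \frac{1}{1114} - \frac{795}{1933} = \frac{387}{1114} - \frac{795}{1933} = - \frac{137559}{2153362} \approx -0.063881$)
$\frac{-3764 + 1901}{O + d} = \frac{-3764 + 1901}{3444 - \frac{137559}{2153362}} = - \frac{1863}{\frac{7416041169}{2153362}} = \left(-1863\right) \frac{2153362}{7416041169} = - \frac{1337237802}{2472013723}$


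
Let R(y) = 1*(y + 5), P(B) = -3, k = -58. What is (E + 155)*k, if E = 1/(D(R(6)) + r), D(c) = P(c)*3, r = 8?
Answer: -8932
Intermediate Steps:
R(y) = 5 + y (R(y) = 1*(5 + y) = 5 + y)
D(c) = -9 (D(c) = -3*3 = -9)
E = -1 (E = 1/(-9 + 8) = 1/(-1) = -1)
(E + 155)*k = (-1 + 155)*(-58) = 154*(-58) = -8932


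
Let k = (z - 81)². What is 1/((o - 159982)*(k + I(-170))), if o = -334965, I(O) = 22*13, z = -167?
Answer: -1/30582775130 ≈ -3.2698e-11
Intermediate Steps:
I(O) = 286
k = 61504 (k = (-167 - 81)² = (-248)² = 61504)
1/((o - 159982)*(k + I(-170))) = 1/((-334965 - 159982)*(61504 + 286)) = 1/(-494947*61790) = 1/(-30582775130) = -1/30582775130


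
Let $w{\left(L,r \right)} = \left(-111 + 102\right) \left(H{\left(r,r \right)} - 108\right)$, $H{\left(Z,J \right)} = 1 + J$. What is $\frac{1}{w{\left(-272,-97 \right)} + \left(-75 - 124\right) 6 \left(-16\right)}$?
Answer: $\frac{1}{20940} \approx 4.7755 \cdot 10^{-5}$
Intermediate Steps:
$w{\left(L,r \right)} = 963 - 9 r$ ($w{\left(L,r \right)} = \left(-111 + 102\right) \left(\left(1 + r\right) - 108\right) = - 9 \left(-107 + r\right) = 963 - 9 r$)
$\frac{1}{w{\left(-272,-97 \right)} + \left(-75 - 124\right) 6 \left(-16\right)} = \frac{1}{\left(963 - -873\right) + \left(-75 - 124\right) 6 \left(-16\right)} = \frac{1}{\left(963 + 873\right) - -19104} = \frac{1}{1836 + 19104} = \frac{1}{20940}$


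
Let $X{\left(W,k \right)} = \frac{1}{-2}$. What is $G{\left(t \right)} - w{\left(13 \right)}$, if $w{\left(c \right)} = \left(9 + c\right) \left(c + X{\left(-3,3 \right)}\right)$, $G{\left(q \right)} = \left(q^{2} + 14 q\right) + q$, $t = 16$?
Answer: $221$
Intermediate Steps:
$X{\left(W,k \right)} = - \frac{1}{2}$
$G{\left(q \right)} = q^{2} + 15 q$
$w{\left(c \right)} = \left(9 + c\right) \left(- \frac{1}{2} + c\right)$ ($w{\left(c \right)} = \left(9 + c\right) \left(c - \frac{1}{2}\right) = \left(9 + c\right) \left(- \frac{1}{2} + c\right)$)
$G{\left(t \right)} - w{\left(13 \right)} = 16 \left(15 + 16\right) - \left(- \frac{9}{2} + 13^{2} + \frac{17}{2} \cdot 13\right) = 16 \cdot 31 - \left(- \frac{9}{2} + 169 + \frac{221}{2}\right) = 496 - 275 = 221$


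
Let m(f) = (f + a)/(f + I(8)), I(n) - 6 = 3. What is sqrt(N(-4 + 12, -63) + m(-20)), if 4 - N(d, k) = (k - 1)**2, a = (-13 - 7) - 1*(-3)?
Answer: 5*I*sqrt(19789)/11 ≈ 63.942*I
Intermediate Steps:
I(n) = 9 (I(n) = 6 + 3 = 9)
a = -17 (a = -20 + 3 = -17)
m(f) = (-17 + f)/(9 + f) (m(f) = (f - 17)/(f + 9) = (-17 + f)/(9 + f))
N(d, k) = 4 - (-1 + k)**2 (N(d, k) = 4 - (k - 1)**2 = 4 - (-1 + k)**2)
sqrt(N(-4 + 12, -63) + m(-20)) = sqrt((4 - (-1 - 63)**2) + (-17 - 20)/(9 - 20)) = sqrt((4 - 1*(-64)**2) - 37/(-11)) = sqrt((4 - 1*4096) - 1/11*(-37)) = sqrt((4 - 4096) + 37/11) = sqrt(-4092 + 37/11) = sqrt(-44975/11) = 5*I*sqrt(19789)/11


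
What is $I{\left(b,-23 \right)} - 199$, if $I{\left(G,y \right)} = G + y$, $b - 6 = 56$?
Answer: $-160$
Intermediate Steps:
$b = 62$ ($b = 6 + 56 = 62$)
$I{\left(b,-23 \right)} - 199 = \left(62 - 23\right) - 199 = 39 - 199 = -160$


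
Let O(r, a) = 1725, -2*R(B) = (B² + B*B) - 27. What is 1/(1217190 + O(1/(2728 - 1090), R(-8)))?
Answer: 1/1218915 ≈ 8.2040e-7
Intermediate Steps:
R(B) = 27/2 - B² (R(B) = -((B² + B*B) - 27)/2 = -((B² + B²) - 27)/2 = -(2*B² - 27)/2 = -(-27 + 2*B²)/2 = 27/2 - B²)
1/(1217190 + O(1/(2728 - 1090), R(-8))) = 1/(1217190 + 1725) = 1/1218915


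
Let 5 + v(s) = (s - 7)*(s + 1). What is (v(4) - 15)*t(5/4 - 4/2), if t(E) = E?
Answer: 105/4 ≈ 26.250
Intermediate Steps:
v(s) = -5 + (1 + s)*(-7 + s) (v(s) = -5 + (s - 7)*(s + 1) = -5 + (-7 + s)*(1 + s) = -5 + (1 + s)*(-7 + s))
(v(4) - 15)*t(5/4 - 4/2) = ((-12 + 4² - 6*4) - 15)*(5/4 - 4/2) = ((-12 + 16 - 24) - 15)*(5*(¼) - 4*½) = (-20 - 15)*(5/4 - 2) = -35*(-¾) = 105/4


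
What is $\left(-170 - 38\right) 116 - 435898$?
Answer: $-460026$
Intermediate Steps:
$\left(-170 - 38\right) 116 - 435898 = \left(-208\right) 116 - 435898 = -24128 - 435898 = -460026$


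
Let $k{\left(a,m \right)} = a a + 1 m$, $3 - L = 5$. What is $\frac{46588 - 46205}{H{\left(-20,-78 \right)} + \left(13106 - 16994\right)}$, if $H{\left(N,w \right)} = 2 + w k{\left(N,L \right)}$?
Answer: $- \frac{383}{34930} \approx -0.010965$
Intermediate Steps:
$L = -2$ ($L = 3 - 5 = -2$)
$k{\left(a,m \right)} = m + a^{2}$ ($k{\left(a,m \right)} = a^{2} + m = m + a^{2}$)
$H{\left(N,w \right)} = 2 + w \left(-2 + N^{2}\right)$
$\frac{46588 - 46205}{H{\left(-20,-78 \right)} + \left(13106 - 16994\right)} = \frac{46588 - 46205}{\left(2 - 78 \left(-2 + \left(-20\right)^{2}\right)\right) + \left(13106 - 16994\right)} = \frac{383}{\left(2 - 78 \left(-2 + 400\right)\right) - 3888} = \frac{383}{\left(2 - 31044\right) - 3888} = \frac{383}{-31042 - 3888} = \frac{383}{-34930} = 383 \left(- \frac{1}{34930}\right) = - \frac{383}{34930}$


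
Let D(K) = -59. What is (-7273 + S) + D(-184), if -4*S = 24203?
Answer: -53531/4 ≈ -13383.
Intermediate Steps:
S = -24203/4 (S = -¼*24203 = -24203/4 ≈ -6050.8)
(-7273 + S) + D(-184) = (-7273 - 24203/4) - 59 = -53295/4 - 59 = -53531/4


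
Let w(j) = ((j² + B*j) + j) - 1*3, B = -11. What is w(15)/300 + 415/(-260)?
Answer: -1763/1300 ≈ -1.3562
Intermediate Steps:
w(j) = -3 + j² - 10*j (w(j) = ((j² - 11*j) + j) - 1*3 = (j² - 10*j) - 3 = -3 + j² - 10*j)
w(15)/300 + 415/(-260) = (-3 + 15² - 10*15)/300 + 415/(-260) = (-3 + 225 - 150)*(1/300) + 415*(-1/260) = 72*(1/300) - 83/52 = 6/25 - 83/52 = -1763/1300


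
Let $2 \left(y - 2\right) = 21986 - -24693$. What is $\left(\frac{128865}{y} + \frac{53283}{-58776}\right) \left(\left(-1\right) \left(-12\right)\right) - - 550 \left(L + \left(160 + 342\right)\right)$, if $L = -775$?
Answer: $- \frac{3813293019101}{25405926} \approx -1.5009 \cdot 10^{5}$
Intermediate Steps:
$y = \frac{46683}{2}$ ($y = 2 + \frac{21986 - -24693}{2} = 2 + \frac{21986 + 24693}{2} = 2 + \frac{1}{2} \cdot 46679 = 2 + \frac{46679}{2} = \frac{46683}{2} \approx 23342.0$)
$\left(\frac{128865}{y} + \frac{53283}{-58776}\right) \left(\left(-1\right) \left(-12\right)\right) - - 550 \left(L + \left(160 + 342\right)\right) = \left(\frac{128865}{\frac{46683}{2}} + \frac{53283}{-58776}\right) \left(\left(-1\right) \left(-12\right)\right) - - 550 \left(-775 + \left(160 + 342\right)\right) = \left(128865 \cdot \frac{2}{46683} + 53283 \left(- \frac{1}{58776}\right)\right) 12 - - 550 \left(-775 + 502\right) = \left(\frac{85910}{15561} - \frac{17761}{19592}\right) 12 - \left(-550\right) \left(-273\right) = \frac{1406769799}{304871112} \cdot 12 - 150150 = \frac{1406769799}{25405926} - 150150 = - \frac{3813293019101}{25405926}$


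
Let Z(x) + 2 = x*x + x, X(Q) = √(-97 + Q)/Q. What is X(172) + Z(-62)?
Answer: 3780 + 5*√3/172 ≈ 3780.1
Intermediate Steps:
X(Q) = √(-97 + Q)/Q
Z(x) = -2 + x + x² (Z(x) = -2 + (x*x + x) = -2 + (x² + x) = -2 + (x + x²) = -2 + x + x²)
X(172) + Z(-62) = √(-97 + 172)/172 + (-2 - 62 + (-62)²) = √75/172 + (-2 - 62 + 3844) = (5*√3)/172 + 3780 = 5*√3/172 + 3780 = 3780 + 5*√3/172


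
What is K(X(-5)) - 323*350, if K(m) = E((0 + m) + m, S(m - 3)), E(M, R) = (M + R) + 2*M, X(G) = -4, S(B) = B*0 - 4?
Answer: -113078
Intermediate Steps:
S(B) = -4 (S(B) = 0 - 4 = -4)
E(M, R) = R + 3*M
K(m) = -4 + 6*m (K(m) = -4 + 3*((0 + m) + m) = -4 + 3*(m + m) = -4 + 3*(2*m) = -4 + 6*m)
K(X(-5)) - 323*350 = (-4 + 6*(-4)) - 323*350 = (-4 - 24) - 113050 = -28 - 113050 = -113078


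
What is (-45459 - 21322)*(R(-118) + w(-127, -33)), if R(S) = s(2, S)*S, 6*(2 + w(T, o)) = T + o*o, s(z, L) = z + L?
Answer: -2774015959/3 ≈ -9.2467e+8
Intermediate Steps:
s(z, L) = L + z
w(T, o) = -2 + T/6 + o²/6 (w(T, o) = -2 + (T + o*o)/6 = -2 + (T + o²)/6 = -2 + (T/6 + o²/6) = -2 + T/6 + o²/6)
R(S) = S*(2 + S) (R(S) = (S + 2)*S = (2 + S)*S = S*(2 + S))
(-45459 - 21322)*(R(-118) + w(-127, -33)) = (-45459 - 21322)*(-118*(2 - 118) + (-2 + (⅙)*(-127) + (⅙)*(-33)²)) = -66781*(-118*(-116) + (-2 - 127/6 + (⅙)*1089)) = -66781*(13688 + (-2 - 127/6 + 363/2)) = -66781*(13688 + 475/3) = -66781*41539/3 = -2774015959/3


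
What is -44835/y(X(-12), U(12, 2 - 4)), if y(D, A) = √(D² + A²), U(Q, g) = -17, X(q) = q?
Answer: -44835*√433/433 ≈ -2154.6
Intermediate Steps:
y(D, A) = √(A² + D²)
-44835/y(X(-12), U(12, 2 - 4)) = -44835/√((-17)² + (-12)²) = -44835/√(289 + 144) = -44835*√433/433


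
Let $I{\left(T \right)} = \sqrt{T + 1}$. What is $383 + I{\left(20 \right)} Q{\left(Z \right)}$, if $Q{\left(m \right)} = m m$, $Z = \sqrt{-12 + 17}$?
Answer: $383 + 5 \sqrt{21} \approx 405.91$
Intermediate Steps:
$Z = \sqrt{5} \approx 2.2361$
$Q{\left(m \right)} = m^{2}$
$I{\left(T \right)} = \sqrt{1 + T}$
$383 + I{\left(20 \right)} Q{\left(Z \right)} = 383 + \sqrt{1 + 20} \left(\sqrt{5}\right)^{2} = 383 + \sqrt{21} \cdot 5 = 383 + 5 \sqrt{21}$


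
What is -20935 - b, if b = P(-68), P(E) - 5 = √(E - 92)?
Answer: -20940 - 4*I*√10 ≈ -20940.0 - 12.649*I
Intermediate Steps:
P(E) = 5 + √(-92 + E) (P(E) = 5 + √(E - 92) = 5 + √(-92 + E))
b = 5 + 4*I*√10 (b = 5 + √(-92 - 68) = 5 + √(-160) = 5 + 4*I*√10 ≈ 5.0 + 12.649*I)
-20935 - b = -20935 - (5 + 4*I*√10) = -20935 + (-5 - 4*I*√10) = -20940 - 4*I*√10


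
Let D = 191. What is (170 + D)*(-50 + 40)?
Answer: -3610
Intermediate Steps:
(170 + D)*(-50 + 40) = (170 + 191)*(-50 + 40) = 361*(-10) = -3610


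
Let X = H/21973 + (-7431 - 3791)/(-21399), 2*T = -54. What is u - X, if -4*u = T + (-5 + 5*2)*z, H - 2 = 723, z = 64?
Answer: -19831006805/268685844 ≈ -73.807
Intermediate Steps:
T = -27 (T = (½)*(-54) = -27)
H = 725 (H = 2 + 723 = 725)
X = 37442183/67171461 (X = 725/21973 + (-7431 - 3791)/(-21399) = 725*(1/21973) - 11222*(-1/21399) = 725/21973 + 11222/21399 = 37442183/67171461 ≈ 0.55741)
u = -293/4 (u = -(-27 + (-5 + 5*2)*64)/4 = -(-27 + (-5 + 10)*64)/4 = -(-27 + 5*64)/4 = -(-27 + 320)/4 = -¼*293 = -293/4 ≈ -73.250)
u - X = -293/4 - 1*37442183/67171461 = -293/4 - 37442183/67171461 = -19831006805/268685844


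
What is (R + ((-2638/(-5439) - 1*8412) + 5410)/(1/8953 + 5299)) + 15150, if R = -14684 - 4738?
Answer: -39374256356018/9215598399 ≈ -4272.6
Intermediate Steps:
R = -19422
(R + ((-2638/(-5439) - 1*8412) + 5410)/(1/8953 + 5299)) + 15150 = (-19422 + ((-2638/(-5439) - 1*8412) + 5410)/(1/8953 + 5299)) + 15150 = (-19422 + ((-2638*(-1/5439) - 8412) + 5410)/(1/8953 + 5299)) + 15150 = (-19422 + ((2638/5439 - 8412) + 5410)/(47441948/8953)) + 15150 = (-19422 + (-45750230/5439 + 5410)*(8953/47441948)) + 15150 = (-19422 - 16325240/5439*8953/47441948) + 15150 = (-19422 - 5219995490/9215598399) + 15150 = -178990572100868/9215598399 + 15150 = -39374256356018/9215598399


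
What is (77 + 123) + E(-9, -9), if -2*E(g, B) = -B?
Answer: 391/2 ≈ 195.50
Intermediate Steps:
E(g, B) = B/2 (E(g, B) = -(-1)*B/2 = B/2)
(77 + 123) + E(-9, -9) = (77 + 123) + (½)*(-9) = 200 - 9/2 = 391/2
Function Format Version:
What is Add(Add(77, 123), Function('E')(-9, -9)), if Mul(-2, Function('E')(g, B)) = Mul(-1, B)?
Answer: Rational(391, 2) ≈ 195.50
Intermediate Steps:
Function('E')(g, B) = Mul(Rational(1, 2), B) (Function('E')(g, B) = Mul(Rational(-1, 2), Mul(-1, B)) = Mul(Rational(1, 2), B))
Add(Add(77, 123), Function('E')(-9, -9)) = Add(Add(77, 123), Mul(Rational(1, 2), -9)) = Add(200, Rational(-9, 2)) = Rational(391, 2)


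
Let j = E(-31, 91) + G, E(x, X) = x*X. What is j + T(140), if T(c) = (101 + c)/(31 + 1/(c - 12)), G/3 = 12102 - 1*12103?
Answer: -11177608/3969 ≈ -2816.2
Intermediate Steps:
G = -3 (G = 3*(12102 - 1*12103) = 3*(12102 - 12103) = 3*(-1) = -3)
E(x, X) = X*x
T(c) = (101 + c)/(31 + 1/(-12 + c))
j = -2824 (j = 91*(-31) - 3 = -2821 - 3 = -2824)
j + T(140) = -2824 + (-1212 + 140² + 89*140)/(-371 + 31*140) = -2824 + (-1212 + 19600 + 12460)/(-371 + 4340) = -2824 + 30848/3969 = -11177608/3969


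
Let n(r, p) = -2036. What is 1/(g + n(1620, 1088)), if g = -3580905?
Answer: -1/3582941 ≈ -2.7910e-7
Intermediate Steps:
1/(g + n(1620, 1088)) = 1/(-3580905 - 2036) = 1/(-3582941) = -1/3582941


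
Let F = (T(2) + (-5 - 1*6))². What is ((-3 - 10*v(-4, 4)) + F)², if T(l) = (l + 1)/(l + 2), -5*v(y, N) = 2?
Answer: 2879809/256 ≈ 11249.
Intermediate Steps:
v(y, N) = -⅖ (v(y, N) = -⅕*2 = -⅖)
T(l) = (1 + l)/(2 + l)
F = 1681/16 (F = ((1 + 2)/(2 + 2) + (-5 - 1*6))² = (3/4 + (-5 - 6))² = ((¼)*3 - 11)² = (¾ - 11)² = (-41/4)² = 1681/16 ≈ 105.06)
((-3 - 10*v(-4, 4)) + F)² = ((-3 - 10*(-⅖)) + 1681/16)² = ((-3 + 4) + 1681/16)² = (1 + 1681/16)² = (1697/16)² = 2879809/256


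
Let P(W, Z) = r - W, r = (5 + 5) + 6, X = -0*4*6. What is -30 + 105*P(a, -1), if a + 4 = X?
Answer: 2070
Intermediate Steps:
X = 0 (X = -0*6 = -1*0 = 0)
r = 16 (r = 10 + 6 = 16)
a = -4 (a = -4 + 0 = -4)
P(W, Z) = 16 - W
-30 + 105*P(a, -1) = -30 + 105*(16 - 1*(-4)) = -30 + 105*(16 + 4) = -30 + 105*20 = -30 + 2100 = 2070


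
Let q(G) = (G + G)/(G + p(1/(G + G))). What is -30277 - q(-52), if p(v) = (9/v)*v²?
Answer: -164021325/5417 ≈ -30279.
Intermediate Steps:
p(v) = 9*v
q(G) = 2*G/(G + 9/(2*G)) (q(G) = (G + G)/(G + 9/(G + G)) = (2*G)/(G + 9/((2*G))) = (2*G)/(G + 9*(1/(2*G))) = (2*G)/(G + 9/(2*G)) = 2*G/(G + 9/(2*G)))
-30277 - q(-52) = -30277 - 4*(-52)²/(9 + 2*(-52)²) = -30277 - 4*2704/(9 + 2*2704) = -30277 - 4*2704/(9 + 5408) = -30277 - 4*2704/5417 = -30277 - 1*10816/5417 = -30277 - 10816/5417 = -164021325/5417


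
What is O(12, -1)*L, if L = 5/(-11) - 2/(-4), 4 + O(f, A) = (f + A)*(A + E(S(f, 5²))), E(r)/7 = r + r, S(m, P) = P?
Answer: 3835/22 ≈ 174.32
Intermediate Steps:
E(r) = 14*r (E(r) = 7*(r + r) = 7*(2*r) = 14*r)
O(f, A) = -4 + (350 + A)*(A + f) (O(f, A) = -4 + (f + A)*(A + 14*5²) = -4 + (A + f)*(A + 14*25) = -4 + (A + f)*(A + 350) = -4 + (A + f)*(350 + A) = -4 + (350 + A)*(A + f))
L = 1/22 (L = 5*(-1/11) - 2*(-¼) = -5/11 + ½ = 1/22 ≈ 0.045455)
O(12, -1)*L = (-4 + (-1)² + 350*(-1) + 350*12 - 1*12)*(1/22) = (-4 + 1 - 350 + 4200 - 12)*(1/22) = 3835*(1/22) = 3835/22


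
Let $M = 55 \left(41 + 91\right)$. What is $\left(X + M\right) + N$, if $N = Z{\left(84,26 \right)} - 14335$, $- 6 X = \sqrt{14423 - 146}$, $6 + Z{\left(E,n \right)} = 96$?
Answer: $-6985 - \frac{\sqrt{14277}}{6} \approx -7004.9$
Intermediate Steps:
$Z{\left(E,n \right)} = 90$ ($Z{\left(E,n \right)} = -6 + 96 = 90$)
$X = - \frac{\sqrt{14277}}{6}$ ($X = - \frac{\sqrt{14423 - 146}}{6} = - \frac{\sqrt{14277}}{6} \approx -19.914$)
$N = -14245$ ($N = 90 - 14335 = -14245$)
$M = 7260$ ($M = 55 \cdot 132 = 7260$)
$\left(X + M\right) + N = \left(- \frac{\sqrt{14277}}{6} + 7260\right) - 14245 = \left(7260 - \frac{\sqrt{14277}}{6}\right) - 14245 = -6985 - \frac{\sqrt{14277}}{6}$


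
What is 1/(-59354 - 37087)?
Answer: -1/96441 ≈ -1.0369e-5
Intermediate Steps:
1/(-59354 - 37087) = 1/(-96441) = -1/96441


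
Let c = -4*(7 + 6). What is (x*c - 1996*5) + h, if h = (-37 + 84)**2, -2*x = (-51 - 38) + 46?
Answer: -8889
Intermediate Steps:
x = 43/2 (x = -((-51 - 38) + 46)/2 = -(-89 + 46)/2 = -1/2*(-43) = 43/2 ≈ 21.500)
c = -52 (c = -4*13 = -52)
h = 2209 (h = 47**2 = 2209)
(x*c - 1996*5) + h = ((43/2)*(-52) - 1996*5) + 2209 = (-1118 - 9980) + 2209 = -11098 + 2209 = -8889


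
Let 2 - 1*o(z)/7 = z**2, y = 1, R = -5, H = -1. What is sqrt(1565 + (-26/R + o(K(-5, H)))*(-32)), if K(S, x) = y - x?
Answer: sqrt(46165)/5 ≈ 42.972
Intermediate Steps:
K(S, x) = 1 - x
o(z) = 14 - 7*z**2
sqrt(1565 + (-26/R + o(K(-5, H)))*(-32)) = sqrt(1565 + (-26/(-5) + (14 - 7*(1 - 1*(-1))**2))*(-32)) = sqrt(1565 + (-26*(-1/5) + (14 - 7*(1 + 1)**2))*(-32)) = sqrt(1565 + (26/5 + (14 - 7*2**2))*(-32)) = sqrt(1565 + (26/5 + (14 - 7*4))*(-32)) = sqrt(1565 + (26/5 + (14 - 28))*(-32)) = sqrt(1565 + (26/5 - 14)*(-32)) = sqrt(1565 - 44/5*(-32)) = sqrt(1565 + 1408/5) = sqrt(9233/5) = sqrt(46165)/5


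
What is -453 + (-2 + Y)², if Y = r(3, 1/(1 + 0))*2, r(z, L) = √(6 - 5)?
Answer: -453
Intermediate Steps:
r(z, L) = 1 (r(z, L) = √1 = 1)
Y = 2 (Y = 1*2 = 2)
-453 + (-2 + Y)² = -453 + (-2 + 2)² = -453 + 0² = -453 + 0 = -453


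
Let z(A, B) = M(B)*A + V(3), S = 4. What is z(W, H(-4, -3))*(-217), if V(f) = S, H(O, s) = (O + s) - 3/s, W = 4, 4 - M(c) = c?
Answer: -9548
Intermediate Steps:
M(c) = 4 - c
H(O, s) = O + s - 3/s
V(f) = 4
z(A, B) = 4 + A*(4 - B) (z(A, B) = (4 - B)*A + 4 = A*(4 - B) + 4 = 4 + A*(4 - B))
z(W, H(-4, -3))*(-217) = (4 - 1*4*(-4 + (-4 - 3 - 3/(-3))))*(-217) = (4 - 1*4*(-4 + (-4 - 3 - 3*(-1/3))))*(-217) = (4 - 1*4*(-4 + (-4 - 3 + 1)))*(-217) = (4 - 1*4*(-4 - 6))*(-217) = (4 - 1*4*(-10))*(-217) = (4 + 40)*(-217) = 44*(-217) = -9548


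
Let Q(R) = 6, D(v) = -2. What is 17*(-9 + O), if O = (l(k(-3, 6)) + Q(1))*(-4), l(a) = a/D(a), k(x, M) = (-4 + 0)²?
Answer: -17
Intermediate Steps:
k(x, M) = 16 (k(x, M) = (-4)² = 16)
l(a) = -a/2 (l(a) = a/(-2) = a*(-½) = -a/2)
O = 8 (O = (-½*16 + 6)*(-4) = (-8 + 6)*(-4) = -2*(-4) = 8)
17*(-9 + O) = 17*(-9 + 8) = 17*(-1) = -17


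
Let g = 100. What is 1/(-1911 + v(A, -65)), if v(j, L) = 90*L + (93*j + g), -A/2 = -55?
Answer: 1/2569 ≈ 0.00038926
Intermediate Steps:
A = 110 (A = -2*(-55) = 110)
v(j, L) = 100 + 90*L + 93*j (v(j, L) = 90*L + (93*j + 100) = 90*L + (100 + 93*j) = 100 + 90*L + 93*j)
1/(-1911 + v(A, -65)) = 1/(-1911 + (100 + 90*(-65) + 93*110)) = 1/(-1911 + (100 - 5850 + 10230)) = 1/(-1911 + 4480) = 1/2569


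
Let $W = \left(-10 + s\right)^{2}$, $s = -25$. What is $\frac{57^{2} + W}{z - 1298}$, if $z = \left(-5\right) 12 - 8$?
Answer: $- \frac{2237}{683} \approx -3.2753$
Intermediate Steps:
$z = -68$ ($z = -60 - 8 = -68$)
$W = 1225$ ($W = \left(-10 - 25\right)^{2} = \left(-35\right)^{2} = 1225$)
$\frac{57^{2} + W}{z - 1298} = \frac{57^{2} + 1225}{-68 - 1298} = \frac{3249 + 1225}{-1366} = 4474 \left(- \frac{1}{1366}\right) = - \frac{2237}{683}$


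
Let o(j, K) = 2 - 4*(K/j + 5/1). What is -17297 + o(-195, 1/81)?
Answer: -273490421/15795 ≈ -17315.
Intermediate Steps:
o(j, K) = -18 - 4*K/j (o(j, K) = 2 - 4*(K/j + 5*1) = 2 - 4*(K/j + 5) = 2 - 4*(5 + K/j) = 2 + (-20 - 4*K/j) = -18 - 4*K/j)
-17297 + o(-195, 1/81) = -17297 + (-18 - 4/(81*(-195))) = -17297 + (-18 - 4*1/81*(-1/195)) = -17297 + (-18 + 4/15795) = -17297 - 284306/15795 = -273490421/15795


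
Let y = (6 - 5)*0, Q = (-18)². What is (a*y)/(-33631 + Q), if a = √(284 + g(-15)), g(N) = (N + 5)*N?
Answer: 0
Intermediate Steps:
g(N) = N*(5 + N) (g(N) = (5 + N)*N = N*(5 + N))
Q = 324
y = 0 (y = 1*0 = 0)
a = √434 (a = √(284 - 15*(5 - 15)) = √(284 - 15*(-10)) = √(284 + 150) = √434 ≈ 20.833)
(a*y)/(-33631 + Q) = (√434*0)/(-33631 + 324) = 0/(-33307) = 0*(-1/33307) = 0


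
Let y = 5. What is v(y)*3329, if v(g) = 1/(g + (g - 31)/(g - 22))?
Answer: 56593/111 ≈ 509.85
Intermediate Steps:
v(g) = 1/(g + (-31 + g)/(-22 + g))
v(y)*3329 = ((22 - 1*5)/(31 - 1*5² + 21*5))*3329 = ((22 - 5)/(31 - 1*25 + 105))*3329 = (17/(31 - 25 + 105))*3329 = (17/111)*3329 = 56593/111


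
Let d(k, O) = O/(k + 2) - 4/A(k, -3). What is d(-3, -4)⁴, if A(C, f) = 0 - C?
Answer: 4096/81 ≈ 50.568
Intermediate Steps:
A(C, f) = -C
d(k, O) = 4/k + O/(2 + k) (d(k, O) = O/(k + 2) - 4*(-1/k) = O/(2 + k) - (-4)/k = O/(2 + k) + 4/k = 4/k + O/(2 + k))
d(-3, -4)⁴ = ((8 + 4*(-3) - 4*(-3))/((-3)*(2 - 3)))⁴ = (-⅓*(8 - 12 + 12)/(-1))⁴ = (-⅓*(-1)*8)⁴ = (8/3)⁴ = 4096/81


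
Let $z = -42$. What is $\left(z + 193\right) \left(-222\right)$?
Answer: $-33522$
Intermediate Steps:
$\left(z + 193\right) \left(-222\right) = \left(-42 + 193\right) \left(-222\right) = 151 \left(-222\right) = -33522$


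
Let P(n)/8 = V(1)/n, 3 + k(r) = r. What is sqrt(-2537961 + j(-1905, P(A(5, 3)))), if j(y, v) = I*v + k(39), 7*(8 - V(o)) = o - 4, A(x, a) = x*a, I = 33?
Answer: I*sqrt(3108776405)/35 ≈ 1593.0*I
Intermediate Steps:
k(r) = -3 + r
A(x, a) = a*x
V(o) = 60/7 - o/7 (V(o) = 8 - (o - 4)/7 = 8 - (-4 + o)/7 = 8 + (4/7 - o/7) = 60/7 - o/7)
P(n) = 472/(7*n) (P(n) = 8*((60/7 - 1/7*1)/n) = 8*((60/7 - 1/7)/n) = 8*(59/(7*n)) = 472/(7*n))
j(y, v) = 36 + 33*v (j(y, v) = 33*v + (-3 + 39) = 33*v + 36 = 36 + 33*v)
sqrt(-2537961 + j(-1905, P(A(5, 3)))) = sqrt(-2537961 + (36 + 33*(472/(7*((3*5)))))) = sqrt(-2537961 + (36 + 33*((472/7)/15))) = sqrt(-2537961 + (36 + 33*((472/7)*(1/15)))) = sqrt(-2537961 + (36 + 33*(472/105))) = sqrt(-2537961 + (36 + 5192/35)) = sqrt(-2537961 + 6452/35) = sqrt(-88822183/35) = I*sqrt(3108776405)/35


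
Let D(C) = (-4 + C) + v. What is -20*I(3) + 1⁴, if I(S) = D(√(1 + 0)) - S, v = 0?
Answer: 121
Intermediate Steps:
D(C) = -4 + C (D(C) = (-4 + C) + 0 = -4 + C)
I(S) = -3 - S (I(S) = (-4 + √(1 + 0)) - S = (-4 + √1) - S = (-4 + 1) - S = -3 - S)
-20*I(3) + 1⁴ = -20*(-3 - 1*3) + 1⁴ = -20*(-3 - 3) + 1 = -20*(-6) + 1 = 120 + 1 = 121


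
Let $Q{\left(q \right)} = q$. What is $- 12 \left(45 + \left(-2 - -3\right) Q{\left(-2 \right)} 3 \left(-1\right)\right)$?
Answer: $-612$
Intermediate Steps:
$- 12 \left(45 + \left(-2 - -3\right) Q{\left(-2 \right)} 3 \left(-1\right)\right) = - 12 \left(45 + \left(-2 - -3\right) \left(\left(-2\right) 3\right) \left(-1\right)\right) = - 12 \left(45 + \left(-2 + 3\right) \left(-6\right) \left(-1\right)\right) = - 12 \left(45 + 1 \left(-6\right) \left(-1\right)\right) = - 12 \left(45 - -6\right) = - 12 \left(45 + 6\right) = \left(-12\right) 51 = -612$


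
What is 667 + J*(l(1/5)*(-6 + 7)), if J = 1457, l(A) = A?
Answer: 4792/5 ≈ 958.40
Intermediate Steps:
667 + J*(l(1/5)*(-6 + 7)) = 667 + 1457*((1/5)*(-6 + 7)) = 667 + 1457*((1*(⅕))*1) = 667 + 1457*((⅕)*1) = 667 + 1457*(⅕) = 667 + 1457/5 = 4792/5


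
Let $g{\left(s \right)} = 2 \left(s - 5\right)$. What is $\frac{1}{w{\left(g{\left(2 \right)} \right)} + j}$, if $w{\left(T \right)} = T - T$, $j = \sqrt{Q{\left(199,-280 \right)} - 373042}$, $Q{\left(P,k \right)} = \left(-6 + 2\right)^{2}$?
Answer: $- \frac{i \sqrt{373026}}{373026} \approx - 0.0016373 i$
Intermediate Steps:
$Q{\left(P,k \right)} = 16$ ($Q{\left(P,k \right)} = \left(-4\right)^{2} = 16$)
$g{\left(s \right)} = -10 + 2 s$ ($g{\left(s \right)} = 2 \left(-5 + s\right) = -10 + 2 s$)
$j = i \sqrt{373026}$ ($j = \sqrt{16 - 373042} = \sqrt{-373026} = i \sqrt{373026} \approx 610.76 i$)
$w{\left(T \right)} = 0$
$\frac{1}{w{\left(g{\left(2 \right)} \right)} + j} = \frac{1}{0 + i \sqrt{373026}} = \frac{1}{i \sqrt{373026}} = - \frac{i \sqrt{373026}}{373026}$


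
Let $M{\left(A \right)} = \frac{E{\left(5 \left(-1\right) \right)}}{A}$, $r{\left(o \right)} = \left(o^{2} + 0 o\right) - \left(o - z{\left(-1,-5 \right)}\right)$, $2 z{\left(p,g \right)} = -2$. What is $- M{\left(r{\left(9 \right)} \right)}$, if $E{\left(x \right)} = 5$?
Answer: $- \frac{5}{71} \approx -0.070423$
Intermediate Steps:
$z{\left(p,g \right)} = -1$ ($z{\left(p,g \right)} = \frac{1}{2} \left(-2\right) = -1$)
$r{\left(o \right)} = -1 + o^{2} - o$ ($r{\left(o \right)} = \left(o^{2} + 0 o\right) - \left(1 + o\right) = \left(o^{2} + 0\right) - \left(1 + o\right) = o^{2} - \left(1 + o\right) = -1 + o^{2} - o$)
$M{\left(A \right)} = \frac{5}{A}$
$- M{\left(r{\left(9 \right)} \right)} = - \frac{5}{-1 + 9^{2} - 9} = - \frac{5}{-1 + 81 - 9} = - \frac{5}{71}$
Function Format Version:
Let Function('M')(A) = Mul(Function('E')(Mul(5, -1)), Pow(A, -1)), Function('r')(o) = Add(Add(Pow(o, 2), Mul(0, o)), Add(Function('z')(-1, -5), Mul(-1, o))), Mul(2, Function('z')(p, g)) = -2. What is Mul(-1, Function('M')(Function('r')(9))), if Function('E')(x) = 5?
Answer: Rational(-5, 71) ≈ -0.070423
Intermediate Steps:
Function('z')(p, g) = -1 (Function('z')(p, g) = Mul(Rational(1, 2), -2) = -1)
Function('r')(o) = Add(-1, Pow(o, 2), Mul(-1, o)) (Function('r')(o) = Add(Add(Pow(o, 2), Mul(0, o)), Add(-1, Mul(-1, o))) = Add(Add(Pow(o, 2), 0), Add(-1, Mul(-1, o))) = Add(Pow(o, 2), Add(-1, Mul(-1, o))) = Add(-1, Pow(o, 2), Mul(-1, o)))
Function('M')(A) = Mul(5, Pow(A, -1))
Mul(-1, Function('M')(Function('r')(9))) = Mul(-1, Mul(5, Pow(Add(-1, Pow(9, 2), Mul(-1, 9)), -1))) = Mul(-1, Mul(5, Pow(Add(-1, 81, -9), -1))) = Mul(-1, Mul(5, Pow(71, -1))) = Mul(-1, Mul(5, Rational(1, 71))) = Mul(-1, Rational(5, 71)) = Rational(-5, 71)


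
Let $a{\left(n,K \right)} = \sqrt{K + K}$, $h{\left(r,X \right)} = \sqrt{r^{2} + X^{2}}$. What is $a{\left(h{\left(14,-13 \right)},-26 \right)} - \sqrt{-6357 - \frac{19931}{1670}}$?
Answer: $\frac{i \left(- 107 \sqrt{1551430} + 3340 \sqrt{13}\right)}{1670} \approx - 72.594 i$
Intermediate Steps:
$h{\left(r,X \right)} = \sqrt{X^{2} + r^{2}}$
$a{\left(n,K \right)} = \sqrt{2} \sqrt{K}$ ($a{\left(n,K \right)} = \sqrt{2 K} = \sqrt{2} \sqrt{K}$)
$a{\left(h{\left(14,-13 \right)},-26 \right)} - \sqrt{-6357 - \frac{19931}{1670}} = \sqrt{2} \sqrt{-26} - \sqrt{-6357 - \frac{19931}{1670}} = \sqrt{2} i \sqrt{26} - \sqrt{-6357 - \frac{19931}{1670}} = 2 i \sqrt{13} - \sqrt{-6357 - \frac{19931}{1670}} = 2 i \sqrt{13} - \sqrt{- \frac{10636121}{1670}} = 2 i \sqrt{13} - \frac{107 i \sqrt{1551430}}{1670}$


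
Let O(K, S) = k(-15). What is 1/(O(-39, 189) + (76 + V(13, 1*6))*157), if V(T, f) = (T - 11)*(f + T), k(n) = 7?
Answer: 1/17905 ≈ 5.5850e-5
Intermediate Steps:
O(K, S) = 7
V(T, f) = (-11 + T)*(T + f)
1/(O(-39, 189) + (76 + V(13, 1*6))*157) = 1/(7 + (76 + (13² - 11*13 - 11*6 + 13*(1*6)))*157) = 1/(7 + (76 + (169 - 143 - 11*6 + 13*6))*157) = 1/(7 + (76 + (169 - 143 - 66 + 78))*157) = 1/(7 + (76 + 38)*157) = 1/(7 + 114*157) = 1/(7 + 17898) = 1/17905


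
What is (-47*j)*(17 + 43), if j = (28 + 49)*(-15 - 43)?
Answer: 12594120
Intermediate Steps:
j = -4466 (j = 77*(-58) = -4466)
(-47*j)*(17 + 43) = (-47*(-4466))*(17 + 43) = 209902*60 = 12594120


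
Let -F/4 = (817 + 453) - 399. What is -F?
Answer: 3484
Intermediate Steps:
F = -3484 (F = -4*((817 + 453) - 399) = -4*(1270 - 399) = -4*871 = -3484)
-F = -1*(-3484) = 3484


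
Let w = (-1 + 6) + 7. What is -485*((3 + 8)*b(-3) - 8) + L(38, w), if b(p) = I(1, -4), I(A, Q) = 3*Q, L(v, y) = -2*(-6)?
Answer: 67912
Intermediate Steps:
w = 12 (w = 5 + 7 = 12)
L(v, y) = 12
b(p) = -12 (b(p) = 3*(-4) = -12)
-485*((3 + 8)*b(-3) - 8) + L(38, w) = -485*((3 + 8)*(-12) - 8) + 12 = -485*(11*(-12) - 8) + 12 = -485*(-132 - 8) + 12 = -485*(-140) + 12 = 67900 + 12 = 67912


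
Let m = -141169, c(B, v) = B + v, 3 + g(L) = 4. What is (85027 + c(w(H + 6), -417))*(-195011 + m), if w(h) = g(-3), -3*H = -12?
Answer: -28444525980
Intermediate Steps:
H = 4 (H = -⅓*(-12) = 4)
g(L) = 1 (g(L) = -3 + 4 = 1)
w(h) = 1
(85027 + c(w(H + 6), -417))*(-195011 + m) = (85027 + (1 - 417))*(-195011 - 141169) = (85027 - 416)*(-336180) = 84611*(-336180) = -28444525980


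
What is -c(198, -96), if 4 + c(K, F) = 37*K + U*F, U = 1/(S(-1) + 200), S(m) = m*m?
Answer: -490542/67 ≈ -7321.5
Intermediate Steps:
S(m) = m²
U = 1/201 (U = 1/((-1)² + 200) = 1/(1 + 200) = 1/201 ≈ 0.0049751)
c(K, F) = -4 + 37*K + F/201 (c(K, F) = -4 + (37*K + F/201) = -4 + 37*K + F/201)
-c(198, -96) = -(-4 + 37*198 + (1/201)*(-96)) = -(-4 + 7326 - 32/67) = -1*490542/67 = -490542/67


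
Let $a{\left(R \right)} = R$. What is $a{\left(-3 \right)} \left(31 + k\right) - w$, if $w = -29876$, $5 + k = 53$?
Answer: $29639$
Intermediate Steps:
$k = 48$ ($k = -5 + 53 = 48$)
$a{\left(-3 \right)} \left(31 + k\right) - w = - 3 \left(31 + 48\right) - -29876 = \left(-3\right) 79 + 29876 = -237 + 29876 = 29639$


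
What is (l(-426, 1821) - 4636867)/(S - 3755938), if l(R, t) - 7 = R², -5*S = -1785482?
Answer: 928205/708092 ≈ 1.3109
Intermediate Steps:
S = 1785482/5 (S = -⅕*(-1785482) = 1785482/5 ≈ 3.5710e+5)
l(R, t) = 7 + R²
(l(-426, 1821) - 4636867)/(S - 3755938) = ((7 + (-426)²) - 4636867)/(1785482/5 - 3755938) = ((7 + 181476) - 4636867)/(-16994208/5) = (181483 - 4636867)*(-5/16994208) = -4455384*(-5/16994208) = 928205/708092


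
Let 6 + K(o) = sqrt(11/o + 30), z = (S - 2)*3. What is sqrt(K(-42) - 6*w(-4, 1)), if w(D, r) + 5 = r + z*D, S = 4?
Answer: sqrt(285768 + 42*sqrt(52458))/42 ≈ 12.940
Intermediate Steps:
z = 6 (z = (4 - 2)*3 = 2*3 = 6)
w(D, r) = -5 + r + 6*D (w(D, r) = -5 + (r + 6*D) = -5 + r + 6*D)
K(o) = -6 + sqrt(30 + 11/o) (K(o) = -6 + sqrt(11/o + 30) = -6 + sqrt(30 + 11/o))
sqrt(K(-42) - 6*w(-4, 1)) = sqrt((-6 + sqrt(30 + 11/(-42))) - 6*(-5 + 1 + 6*(-4))) = sqrt((-6 + sqrt(30 + 11*(-1/42))) - 6*(-5 + 1 - 24)) = sqrt((-6 + sqrt(30 - 11/42)) - 6*(-28)) = sqrt((-6 + sqrt(1249/42)) + 168) = sqrt((-6 + sqrt(52458)/42) + 168) = sqrt(162 + sqrt(52458)/42)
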